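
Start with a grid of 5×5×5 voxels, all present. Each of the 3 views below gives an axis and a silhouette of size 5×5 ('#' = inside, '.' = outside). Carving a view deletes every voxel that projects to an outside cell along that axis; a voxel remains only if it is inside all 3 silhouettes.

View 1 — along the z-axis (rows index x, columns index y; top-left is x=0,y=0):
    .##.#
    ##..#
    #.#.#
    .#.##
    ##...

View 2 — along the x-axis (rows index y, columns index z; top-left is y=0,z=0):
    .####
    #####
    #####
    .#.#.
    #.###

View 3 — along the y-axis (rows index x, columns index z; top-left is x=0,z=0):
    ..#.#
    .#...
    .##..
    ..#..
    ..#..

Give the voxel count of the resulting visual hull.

start: 5×5×5 = 125 voxels
V1 z: intersect with XY mask (14 set) -- 70 left
V2 x: intersect with YZ mask (20 set) -- 60 left
V3 y: intersect with XZ mask (7 set) -- 17 left

voxel count = 17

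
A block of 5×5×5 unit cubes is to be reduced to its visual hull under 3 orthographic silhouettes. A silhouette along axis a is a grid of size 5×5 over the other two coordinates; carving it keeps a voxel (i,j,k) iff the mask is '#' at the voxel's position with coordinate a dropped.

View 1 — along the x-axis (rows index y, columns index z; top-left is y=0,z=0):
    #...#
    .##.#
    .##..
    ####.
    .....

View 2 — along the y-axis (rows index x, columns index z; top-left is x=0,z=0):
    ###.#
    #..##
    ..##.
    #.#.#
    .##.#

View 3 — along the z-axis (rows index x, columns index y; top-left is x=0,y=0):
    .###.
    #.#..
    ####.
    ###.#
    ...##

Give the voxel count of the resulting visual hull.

before carving: 125 voxels (5×5×5)
carve view 1 (along x, YZ-mask fill 11/25): 55 voxels remain
carve view 2 (along y, XZ-mask fill 15/25): 34 voxels remain
carve view 3 (along z, XY-mask fill 15/25): 21 voxels remain

21 voxels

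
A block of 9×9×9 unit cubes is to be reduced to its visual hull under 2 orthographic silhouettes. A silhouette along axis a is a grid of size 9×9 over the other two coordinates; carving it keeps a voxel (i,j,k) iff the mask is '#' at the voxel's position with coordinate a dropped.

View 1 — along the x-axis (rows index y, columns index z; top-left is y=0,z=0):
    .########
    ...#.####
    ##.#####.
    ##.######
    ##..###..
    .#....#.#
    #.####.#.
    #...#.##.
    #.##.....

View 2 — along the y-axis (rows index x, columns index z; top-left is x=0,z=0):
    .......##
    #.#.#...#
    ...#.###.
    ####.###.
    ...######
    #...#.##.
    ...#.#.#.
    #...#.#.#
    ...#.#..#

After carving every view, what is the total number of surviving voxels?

voxel count = 210

start: 9×9×9 = 729 voxels
  1. axis=0 (YZ plane), |mask|=49  ⇒  voxels=441
  2. axis=1 (XZ plane), |mask|=37  ⇒  voxels=210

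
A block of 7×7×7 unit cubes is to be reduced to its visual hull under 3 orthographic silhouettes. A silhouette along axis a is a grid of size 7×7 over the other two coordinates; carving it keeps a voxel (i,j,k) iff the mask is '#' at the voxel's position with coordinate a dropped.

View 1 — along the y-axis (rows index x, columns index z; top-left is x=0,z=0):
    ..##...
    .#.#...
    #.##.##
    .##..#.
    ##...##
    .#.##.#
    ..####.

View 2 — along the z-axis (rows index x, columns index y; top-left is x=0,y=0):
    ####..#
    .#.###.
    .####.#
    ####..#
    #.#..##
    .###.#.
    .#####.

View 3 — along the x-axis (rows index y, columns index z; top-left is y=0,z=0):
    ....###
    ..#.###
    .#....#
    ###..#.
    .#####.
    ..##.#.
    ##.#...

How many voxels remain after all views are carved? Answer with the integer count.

52 voxels

start: 7×7×7 = 343 voxels
[1] y-view keeps 24 columns → grid now 168
[2] z-view keeps 32 columns → grid now 110
[3] x-view keeps 24 columns → grid now 52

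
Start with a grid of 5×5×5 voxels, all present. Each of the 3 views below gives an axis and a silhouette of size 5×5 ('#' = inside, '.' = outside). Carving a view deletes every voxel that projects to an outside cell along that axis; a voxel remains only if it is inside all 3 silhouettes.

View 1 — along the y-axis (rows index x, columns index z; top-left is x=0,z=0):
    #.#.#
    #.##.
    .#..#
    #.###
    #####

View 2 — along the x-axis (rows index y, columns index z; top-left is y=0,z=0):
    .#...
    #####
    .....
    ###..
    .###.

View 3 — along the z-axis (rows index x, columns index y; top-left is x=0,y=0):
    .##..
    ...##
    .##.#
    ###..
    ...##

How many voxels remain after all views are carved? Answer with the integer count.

initial block: 5^3 = 125
carve view 1 (along y, XZ-mask fill 17/25): 85 voxels remain
carve view 2 (along x, YZ-mask fill 12/25): 38 voxels remain
carve view 3 (along z, XY-mask fill 12/25): 20 voxels remain

|visual hull| = 20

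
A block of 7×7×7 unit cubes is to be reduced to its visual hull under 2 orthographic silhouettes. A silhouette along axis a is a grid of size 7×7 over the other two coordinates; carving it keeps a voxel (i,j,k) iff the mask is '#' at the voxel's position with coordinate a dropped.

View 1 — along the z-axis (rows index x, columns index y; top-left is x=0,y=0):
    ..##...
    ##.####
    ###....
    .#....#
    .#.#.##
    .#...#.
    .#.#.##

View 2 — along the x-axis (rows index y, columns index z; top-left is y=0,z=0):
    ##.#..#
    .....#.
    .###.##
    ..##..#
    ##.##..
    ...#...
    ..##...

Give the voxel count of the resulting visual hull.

|visual hull| = 52

initial block: 7^3 = 343
[1] z-view keeps 23 columns → grid now 161
[2] x-view keeps 20 columns → grid now 52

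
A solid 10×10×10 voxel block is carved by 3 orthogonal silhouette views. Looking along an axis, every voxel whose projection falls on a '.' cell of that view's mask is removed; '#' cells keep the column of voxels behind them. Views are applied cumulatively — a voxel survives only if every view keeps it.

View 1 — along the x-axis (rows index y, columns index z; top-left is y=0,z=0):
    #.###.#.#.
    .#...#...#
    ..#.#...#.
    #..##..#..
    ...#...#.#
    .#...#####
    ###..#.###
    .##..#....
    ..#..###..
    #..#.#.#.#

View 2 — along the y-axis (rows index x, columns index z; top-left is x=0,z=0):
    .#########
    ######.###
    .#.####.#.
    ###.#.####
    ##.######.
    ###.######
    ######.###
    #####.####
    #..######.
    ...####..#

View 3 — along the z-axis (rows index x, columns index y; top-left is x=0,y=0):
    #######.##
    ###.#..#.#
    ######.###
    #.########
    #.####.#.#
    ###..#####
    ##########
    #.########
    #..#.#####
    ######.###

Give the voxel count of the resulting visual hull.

full grid |V| = 1000
V1 x: intersect with YZ mask (44 set) -- 440 left
V2 y: intersect with XZ mask (79 set) -- 343 left
V3 z: intersect with XY mask (83 set) -- 292 left

remaining voxels: 292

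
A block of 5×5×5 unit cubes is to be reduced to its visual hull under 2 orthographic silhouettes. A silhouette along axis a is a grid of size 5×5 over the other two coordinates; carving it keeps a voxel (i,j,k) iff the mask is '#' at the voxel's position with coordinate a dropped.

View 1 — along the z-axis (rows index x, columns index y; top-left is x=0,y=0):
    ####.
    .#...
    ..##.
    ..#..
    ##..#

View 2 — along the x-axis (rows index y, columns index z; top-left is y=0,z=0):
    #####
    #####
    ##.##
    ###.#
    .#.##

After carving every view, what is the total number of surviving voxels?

before carving: 125 voxels (5×5×5)
V1 z: intersect with XY mask (11 set) -- 55 left
V2 x: intersect with YZ mask (21 set) -- 48 left

voxel count = 48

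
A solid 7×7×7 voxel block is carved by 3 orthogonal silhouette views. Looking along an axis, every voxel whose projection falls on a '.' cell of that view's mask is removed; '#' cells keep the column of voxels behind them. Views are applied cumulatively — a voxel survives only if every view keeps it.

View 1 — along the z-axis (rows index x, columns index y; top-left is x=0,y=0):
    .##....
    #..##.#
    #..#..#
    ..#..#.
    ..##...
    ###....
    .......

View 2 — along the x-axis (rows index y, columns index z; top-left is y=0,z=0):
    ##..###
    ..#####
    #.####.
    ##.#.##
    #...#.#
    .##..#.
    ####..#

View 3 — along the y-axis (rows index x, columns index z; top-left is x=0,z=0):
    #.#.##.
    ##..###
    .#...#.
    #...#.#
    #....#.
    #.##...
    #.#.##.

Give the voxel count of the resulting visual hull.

39 voxels

start: 7×7×7 = 343 voxels
carve view 1 (along z, XY-mask fill 16/49): 112 voxels remain
carve view 2 (along x, YZ-mask fill 31/49): 76 voxels remain
carve view 3 (along y, XZ-mask fill 23/49): 39 voxels remain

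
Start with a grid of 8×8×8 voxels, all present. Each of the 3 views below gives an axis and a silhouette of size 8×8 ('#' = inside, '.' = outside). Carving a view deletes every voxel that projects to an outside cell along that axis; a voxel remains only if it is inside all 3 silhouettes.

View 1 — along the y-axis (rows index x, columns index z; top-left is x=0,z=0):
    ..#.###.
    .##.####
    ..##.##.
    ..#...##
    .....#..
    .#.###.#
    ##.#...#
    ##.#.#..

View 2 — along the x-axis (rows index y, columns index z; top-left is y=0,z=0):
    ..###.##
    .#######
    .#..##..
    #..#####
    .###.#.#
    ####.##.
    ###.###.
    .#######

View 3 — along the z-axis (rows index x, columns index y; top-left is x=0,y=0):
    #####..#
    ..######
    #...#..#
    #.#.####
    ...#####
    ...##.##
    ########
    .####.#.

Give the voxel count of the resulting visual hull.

121 voxels

full grid |V| = 512
carve view 1 (along y, XZ-mask fill 31/64): 248 voxels remain
carve view 2 (along x, YZ-mask fill 45/64): 182 voxels remain
carve view 3 (along z, XY-mask fill 43/64): 121 voxels remain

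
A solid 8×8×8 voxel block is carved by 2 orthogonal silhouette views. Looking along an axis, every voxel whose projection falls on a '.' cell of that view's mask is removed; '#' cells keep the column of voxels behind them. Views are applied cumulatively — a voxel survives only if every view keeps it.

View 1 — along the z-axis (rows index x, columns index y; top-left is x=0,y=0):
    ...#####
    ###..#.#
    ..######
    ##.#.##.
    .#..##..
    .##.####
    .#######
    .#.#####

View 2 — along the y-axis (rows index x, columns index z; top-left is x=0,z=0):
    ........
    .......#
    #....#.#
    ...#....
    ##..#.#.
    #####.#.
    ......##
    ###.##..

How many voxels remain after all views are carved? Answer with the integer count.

initial block: 8^3 = 512
[1] z-view keeps 43 columns → grid now 344
[2] y-view keeps 22 columns → grid now 120

120 voxels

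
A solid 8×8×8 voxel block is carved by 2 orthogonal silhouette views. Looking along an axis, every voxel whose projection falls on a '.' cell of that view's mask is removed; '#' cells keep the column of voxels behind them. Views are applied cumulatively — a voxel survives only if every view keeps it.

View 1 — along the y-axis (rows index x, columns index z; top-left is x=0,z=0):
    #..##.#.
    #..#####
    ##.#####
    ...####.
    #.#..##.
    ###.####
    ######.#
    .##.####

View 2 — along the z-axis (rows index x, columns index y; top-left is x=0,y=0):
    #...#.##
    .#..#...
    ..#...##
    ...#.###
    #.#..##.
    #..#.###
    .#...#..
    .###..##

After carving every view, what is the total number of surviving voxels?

before carving: 512 voxels (8×8×8)
  1. axis=1 (XZ plane), |mask|=45  ⇒  voxels=360
  2. axis=2 (XY plane), |mask|=29  ⇒  voxels=160

remaining voxels: 160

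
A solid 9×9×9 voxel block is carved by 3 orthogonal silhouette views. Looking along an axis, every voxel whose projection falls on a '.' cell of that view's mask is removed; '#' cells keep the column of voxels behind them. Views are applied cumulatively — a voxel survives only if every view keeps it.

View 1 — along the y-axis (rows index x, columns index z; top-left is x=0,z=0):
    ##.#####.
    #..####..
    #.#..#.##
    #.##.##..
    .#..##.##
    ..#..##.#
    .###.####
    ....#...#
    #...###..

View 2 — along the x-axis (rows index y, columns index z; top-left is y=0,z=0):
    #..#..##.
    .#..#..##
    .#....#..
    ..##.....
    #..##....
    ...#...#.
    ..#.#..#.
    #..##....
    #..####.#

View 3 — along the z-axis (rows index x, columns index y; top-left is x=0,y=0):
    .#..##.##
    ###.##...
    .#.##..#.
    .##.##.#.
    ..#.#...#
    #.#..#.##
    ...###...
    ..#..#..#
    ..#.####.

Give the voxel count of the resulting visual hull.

start: 9×9×9 = 729 voxels
V1 y: intersect with XZ mask (44 set) -- 396 left
V2 x: intersect with YZ mask (29 set) -- 135 left
V3 z: intersect with XY mask (38 set) -- 59 left

voxel count = 59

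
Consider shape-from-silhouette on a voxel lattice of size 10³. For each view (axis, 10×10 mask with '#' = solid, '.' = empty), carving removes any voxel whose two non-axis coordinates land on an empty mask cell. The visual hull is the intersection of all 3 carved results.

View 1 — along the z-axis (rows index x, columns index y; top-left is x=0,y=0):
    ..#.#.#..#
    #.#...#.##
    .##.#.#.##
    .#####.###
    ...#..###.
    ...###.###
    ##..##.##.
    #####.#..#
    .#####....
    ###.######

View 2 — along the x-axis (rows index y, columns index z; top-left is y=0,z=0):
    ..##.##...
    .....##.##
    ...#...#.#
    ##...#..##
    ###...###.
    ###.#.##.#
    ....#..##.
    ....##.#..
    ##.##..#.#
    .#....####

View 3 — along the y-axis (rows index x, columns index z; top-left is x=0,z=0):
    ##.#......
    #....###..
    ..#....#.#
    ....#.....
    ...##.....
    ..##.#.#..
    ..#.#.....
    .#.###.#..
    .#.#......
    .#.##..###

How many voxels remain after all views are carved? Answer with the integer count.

voxel count = 89

before carving: 1000 voxels (10×10×10)
V1 z: intersect with XY mask (60 set) -- 600 left
V2 x: intersect with YZ mask (46 set) -- 279 left
V3 y: intersect with XZ mask (32 set) -- 89 left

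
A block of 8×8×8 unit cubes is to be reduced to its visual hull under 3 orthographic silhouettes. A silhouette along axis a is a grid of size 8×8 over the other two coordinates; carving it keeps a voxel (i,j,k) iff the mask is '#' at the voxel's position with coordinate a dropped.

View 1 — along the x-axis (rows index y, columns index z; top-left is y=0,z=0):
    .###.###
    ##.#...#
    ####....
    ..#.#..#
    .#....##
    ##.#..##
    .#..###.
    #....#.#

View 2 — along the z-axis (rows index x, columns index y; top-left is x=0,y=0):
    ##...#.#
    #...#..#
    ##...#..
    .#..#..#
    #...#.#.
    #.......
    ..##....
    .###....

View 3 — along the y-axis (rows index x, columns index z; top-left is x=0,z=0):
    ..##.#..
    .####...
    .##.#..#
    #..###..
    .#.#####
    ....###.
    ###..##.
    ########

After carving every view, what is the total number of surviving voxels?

start: 8×8×8 = 512 voxels
carve view 1 (along x, YZ-mask fill 32/64): 256 voxels remain
carve view 2 (along z, XY-mask fill 22/64): 92 voxels remain
carve view 3 (along y, XZ-mask fill 37/64): 50 voxels remain

|visual hull| = 50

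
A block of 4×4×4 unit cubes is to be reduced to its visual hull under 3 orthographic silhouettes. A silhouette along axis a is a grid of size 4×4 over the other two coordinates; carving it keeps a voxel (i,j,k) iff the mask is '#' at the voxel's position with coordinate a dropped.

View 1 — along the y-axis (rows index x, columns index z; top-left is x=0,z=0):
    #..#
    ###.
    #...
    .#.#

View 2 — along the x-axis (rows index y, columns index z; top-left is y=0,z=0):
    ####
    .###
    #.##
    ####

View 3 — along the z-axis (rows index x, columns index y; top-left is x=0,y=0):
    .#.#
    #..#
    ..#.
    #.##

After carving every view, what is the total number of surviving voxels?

full grid |V| = 64
  1. axis=1 (XZ plane), |mask|=8  ⇒  voxels=32
  2. axis=0 (YZ plane), |mask|=14  ⇒  voxels=27
  3. axis=2 (XY plane), |mask|=8  ⇒  voxels=15

voxel count = 15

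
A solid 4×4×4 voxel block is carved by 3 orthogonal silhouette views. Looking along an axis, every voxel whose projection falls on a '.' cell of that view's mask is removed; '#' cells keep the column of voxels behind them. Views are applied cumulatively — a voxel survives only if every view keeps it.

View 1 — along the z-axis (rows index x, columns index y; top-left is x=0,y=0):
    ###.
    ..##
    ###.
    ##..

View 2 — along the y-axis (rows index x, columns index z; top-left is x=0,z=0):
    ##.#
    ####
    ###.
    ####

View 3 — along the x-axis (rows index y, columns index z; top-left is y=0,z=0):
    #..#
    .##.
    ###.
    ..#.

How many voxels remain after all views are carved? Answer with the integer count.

initial block: 4^3 = 64
V1 z: intersect with XY mask (10 set) -- 40 left
V2 y: intersect with XZ mask (14 set) -- 34 left
V3 x: intersect with YZ mask (8 set) -- 19 left

|visual hull| = 19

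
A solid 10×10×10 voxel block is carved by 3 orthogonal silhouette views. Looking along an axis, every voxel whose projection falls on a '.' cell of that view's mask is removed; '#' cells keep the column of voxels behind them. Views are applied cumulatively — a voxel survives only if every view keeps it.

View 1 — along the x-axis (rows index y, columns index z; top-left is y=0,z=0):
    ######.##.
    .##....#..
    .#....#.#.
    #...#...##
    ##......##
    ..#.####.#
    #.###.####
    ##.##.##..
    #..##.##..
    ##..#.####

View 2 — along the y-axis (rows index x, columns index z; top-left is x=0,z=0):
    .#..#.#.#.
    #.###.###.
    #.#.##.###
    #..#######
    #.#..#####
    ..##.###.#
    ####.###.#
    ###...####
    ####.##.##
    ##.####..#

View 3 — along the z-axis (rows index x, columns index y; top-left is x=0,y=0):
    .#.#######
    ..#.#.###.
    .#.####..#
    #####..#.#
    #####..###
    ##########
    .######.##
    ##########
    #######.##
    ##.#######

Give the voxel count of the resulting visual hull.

start: 10×10×10 = 1000 voxels
step 1: project along x, AND mask (54/100) → |grid| = 540
step 2: project along y, AND mask (69/100) → |grid| = 372
step 3: project along z, AND mask (80/100) → |grid| = 288

voxel count = 288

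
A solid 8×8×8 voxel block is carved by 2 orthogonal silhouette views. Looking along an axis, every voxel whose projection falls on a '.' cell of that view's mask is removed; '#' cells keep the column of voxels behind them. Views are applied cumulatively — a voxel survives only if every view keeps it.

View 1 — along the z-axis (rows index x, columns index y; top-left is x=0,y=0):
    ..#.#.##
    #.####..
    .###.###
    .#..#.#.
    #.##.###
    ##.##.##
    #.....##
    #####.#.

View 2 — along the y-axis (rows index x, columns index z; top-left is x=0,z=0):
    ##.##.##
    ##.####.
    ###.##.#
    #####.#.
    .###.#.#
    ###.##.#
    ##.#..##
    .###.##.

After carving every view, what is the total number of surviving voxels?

before carving: 512 voxels (8×8×8)
[1] z-view keeps 39 columns → grid now 312
[2] y-view keeps 45 columns → grid now 219

remaining voxels: 219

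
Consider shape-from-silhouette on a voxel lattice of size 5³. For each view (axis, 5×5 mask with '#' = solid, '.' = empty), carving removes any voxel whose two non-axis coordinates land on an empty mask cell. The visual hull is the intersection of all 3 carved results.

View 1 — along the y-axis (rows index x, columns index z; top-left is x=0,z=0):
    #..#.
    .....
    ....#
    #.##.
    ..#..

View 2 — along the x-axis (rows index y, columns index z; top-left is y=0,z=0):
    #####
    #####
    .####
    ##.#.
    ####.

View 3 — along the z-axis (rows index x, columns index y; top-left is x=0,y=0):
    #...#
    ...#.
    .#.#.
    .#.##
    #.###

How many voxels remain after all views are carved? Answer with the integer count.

start: 5×5×5 = 125 voxels
  1. axis=1 (XZ plane), |mask|=7  ⇒  voxels=35
  2. axis=0 (YZ plane), |mask|=21  ⇒  voxels=29
  3. axis=2 (XY plane), |mask|=12  ⇒  voxels=16

voxel count = 16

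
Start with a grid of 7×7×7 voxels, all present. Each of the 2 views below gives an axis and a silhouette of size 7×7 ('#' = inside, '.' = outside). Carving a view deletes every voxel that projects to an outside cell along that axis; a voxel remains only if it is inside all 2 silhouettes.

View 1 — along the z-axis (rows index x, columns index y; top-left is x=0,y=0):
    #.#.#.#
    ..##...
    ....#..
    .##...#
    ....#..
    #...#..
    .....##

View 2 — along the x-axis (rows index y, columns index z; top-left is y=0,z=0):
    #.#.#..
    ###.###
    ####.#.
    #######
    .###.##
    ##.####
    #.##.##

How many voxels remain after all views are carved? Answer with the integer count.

before carving: 343 voxels (7×7×7)
step 1: project along z, AND mask (15/49) → |grid| = 105
step 2: project along x, AND mask (37/49) → |grid| = 75

75 voxels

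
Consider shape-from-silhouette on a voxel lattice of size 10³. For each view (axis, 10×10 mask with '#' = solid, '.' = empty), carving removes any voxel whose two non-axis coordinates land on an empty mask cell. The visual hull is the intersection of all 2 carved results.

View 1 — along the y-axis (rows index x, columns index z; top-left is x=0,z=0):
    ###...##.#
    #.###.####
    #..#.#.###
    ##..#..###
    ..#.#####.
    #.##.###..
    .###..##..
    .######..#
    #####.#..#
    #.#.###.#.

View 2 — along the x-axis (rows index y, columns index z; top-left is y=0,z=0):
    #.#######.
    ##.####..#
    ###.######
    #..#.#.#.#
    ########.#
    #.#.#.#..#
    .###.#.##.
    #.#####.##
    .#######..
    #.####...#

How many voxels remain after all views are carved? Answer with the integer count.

|visual hull| = 446

full grid |V| = 1000
step 1: project along y, AND mask (63/100) → |grid| = 630
step 2: project along x, AND mask (70/100) → |grid| = 446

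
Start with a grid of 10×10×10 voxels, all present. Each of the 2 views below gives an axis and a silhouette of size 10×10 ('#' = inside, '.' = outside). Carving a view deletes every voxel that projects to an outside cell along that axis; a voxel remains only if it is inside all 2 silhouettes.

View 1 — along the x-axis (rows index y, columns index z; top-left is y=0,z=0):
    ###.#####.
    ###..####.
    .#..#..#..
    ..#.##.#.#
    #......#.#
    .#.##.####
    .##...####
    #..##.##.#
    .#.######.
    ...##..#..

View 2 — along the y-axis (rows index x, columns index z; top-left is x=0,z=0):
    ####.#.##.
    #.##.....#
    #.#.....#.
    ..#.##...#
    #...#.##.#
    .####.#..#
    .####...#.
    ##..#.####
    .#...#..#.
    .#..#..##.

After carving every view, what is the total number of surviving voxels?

before carving: 1000 voxels (10×10×10)
step 1: project along x, AND mask (55/100) → |grid| = 550
step 2: project along y, AND mask (48/100) → |grid| = 263

voxel count = 263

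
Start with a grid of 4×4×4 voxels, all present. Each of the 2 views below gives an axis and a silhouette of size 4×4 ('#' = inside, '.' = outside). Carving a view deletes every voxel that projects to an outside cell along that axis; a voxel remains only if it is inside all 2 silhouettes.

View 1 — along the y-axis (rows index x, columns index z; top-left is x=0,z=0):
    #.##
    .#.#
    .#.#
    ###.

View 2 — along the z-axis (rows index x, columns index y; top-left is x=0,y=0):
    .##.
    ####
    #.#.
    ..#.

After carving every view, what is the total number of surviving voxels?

voxel count = 21

before carving: 64 voxels (4×4×4)
carve view 1 (along y, XZ-mask fill 10/16): 40 voxels remain
carve view 2 (along z, XY-mask fill 9/16): 21 voxels remain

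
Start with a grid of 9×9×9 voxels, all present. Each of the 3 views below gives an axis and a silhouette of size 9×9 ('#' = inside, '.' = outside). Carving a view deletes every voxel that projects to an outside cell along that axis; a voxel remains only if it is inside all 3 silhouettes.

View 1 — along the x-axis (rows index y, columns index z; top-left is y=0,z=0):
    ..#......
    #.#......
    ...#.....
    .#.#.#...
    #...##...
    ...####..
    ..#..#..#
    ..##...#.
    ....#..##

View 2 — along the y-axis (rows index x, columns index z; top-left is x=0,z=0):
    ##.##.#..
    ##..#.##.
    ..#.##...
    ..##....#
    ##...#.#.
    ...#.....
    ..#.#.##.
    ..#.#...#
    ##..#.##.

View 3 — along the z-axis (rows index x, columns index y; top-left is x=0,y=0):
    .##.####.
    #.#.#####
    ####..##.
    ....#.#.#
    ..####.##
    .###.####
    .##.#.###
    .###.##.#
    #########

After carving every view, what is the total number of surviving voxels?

|visual hull| = 57

full grid |V| = 729
carve view 1 (along x, YZ-mask fill 23/81): 207 voxels remain
carve view 2 (along y, XZ-mask fill 33/81): 82 voxels remain
carve view 3 (along z, XY-mask fill 56/81): 57 voxels remain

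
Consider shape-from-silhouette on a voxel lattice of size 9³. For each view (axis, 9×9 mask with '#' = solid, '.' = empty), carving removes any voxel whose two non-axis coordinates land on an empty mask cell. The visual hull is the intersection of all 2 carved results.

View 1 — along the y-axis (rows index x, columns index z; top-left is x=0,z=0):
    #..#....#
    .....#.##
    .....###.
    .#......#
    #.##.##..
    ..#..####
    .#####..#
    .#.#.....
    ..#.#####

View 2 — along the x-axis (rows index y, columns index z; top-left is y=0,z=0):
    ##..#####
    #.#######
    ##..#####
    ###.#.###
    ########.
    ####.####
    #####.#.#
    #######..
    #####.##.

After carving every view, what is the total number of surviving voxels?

|visual hull| = 246

full grid |V| = 729
[1] y-view keeps 35 columns → grid now 315
[2] x-view keeps 66 columns → grid now 246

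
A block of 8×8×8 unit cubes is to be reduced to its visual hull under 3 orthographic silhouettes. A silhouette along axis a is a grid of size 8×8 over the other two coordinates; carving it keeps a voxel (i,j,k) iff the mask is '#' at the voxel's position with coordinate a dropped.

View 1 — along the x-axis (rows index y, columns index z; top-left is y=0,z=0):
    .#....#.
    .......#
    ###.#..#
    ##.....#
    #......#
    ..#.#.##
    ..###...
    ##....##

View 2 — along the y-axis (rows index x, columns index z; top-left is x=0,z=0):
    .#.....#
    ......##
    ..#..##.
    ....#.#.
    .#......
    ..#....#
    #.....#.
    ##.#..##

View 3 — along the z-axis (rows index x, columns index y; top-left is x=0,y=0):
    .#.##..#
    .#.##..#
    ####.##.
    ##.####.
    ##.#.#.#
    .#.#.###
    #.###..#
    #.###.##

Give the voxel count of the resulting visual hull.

full grid |V| = 512
carve view 1 (along x, YZ-mask fill 24/64): 192 voxels remain
carve view 2 (along y, XZ-mask fill 19/64): 69 voxels remain
carve view 3 (along z, XY-mask fill 41/64): 50 voxels remain

remaining voxels: 50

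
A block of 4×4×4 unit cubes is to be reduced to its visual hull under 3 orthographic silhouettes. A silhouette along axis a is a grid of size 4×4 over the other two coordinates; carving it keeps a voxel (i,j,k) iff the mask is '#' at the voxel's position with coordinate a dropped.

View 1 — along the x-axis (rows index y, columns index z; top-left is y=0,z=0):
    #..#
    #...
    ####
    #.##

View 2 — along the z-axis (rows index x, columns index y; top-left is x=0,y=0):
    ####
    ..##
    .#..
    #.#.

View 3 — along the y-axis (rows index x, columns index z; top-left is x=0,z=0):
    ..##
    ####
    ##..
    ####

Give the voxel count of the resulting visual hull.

before carving: 64 voxels (4×4×4)
after view 1 [x-axis, 10 of 16 cells solid] → remaining = 40
after view 2 [z-axis, 9 of 16 cells solid] → remaining = 24
after view 3 [y-axis, 12 of 16 cells solid] → remaining = 19

19 voxels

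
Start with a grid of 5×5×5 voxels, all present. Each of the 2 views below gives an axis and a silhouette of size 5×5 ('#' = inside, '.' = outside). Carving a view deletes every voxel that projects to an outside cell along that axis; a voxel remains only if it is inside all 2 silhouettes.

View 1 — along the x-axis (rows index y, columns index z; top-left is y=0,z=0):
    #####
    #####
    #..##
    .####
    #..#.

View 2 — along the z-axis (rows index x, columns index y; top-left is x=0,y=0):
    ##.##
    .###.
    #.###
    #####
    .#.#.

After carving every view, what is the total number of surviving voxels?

initial block: 5^3 = 125
  1. axis=0 (YZ plane), |mask|=19  ⇒  voxels=95
  2. axis=2 (XY plane), |mask|=18  ⇒  voxels=70

voxel count = 70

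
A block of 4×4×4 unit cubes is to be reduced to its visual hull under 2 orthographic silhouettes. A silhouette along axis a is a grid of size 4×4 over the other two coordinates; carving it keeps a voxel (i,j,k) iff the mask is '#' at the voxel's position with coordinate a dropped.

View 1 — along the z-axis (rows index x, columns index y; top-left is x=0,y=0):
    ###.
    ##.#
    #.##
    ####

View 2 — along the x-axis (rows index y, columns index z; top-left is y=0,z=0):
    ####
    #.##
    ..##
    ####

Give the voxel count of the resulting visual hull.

43 voxels

full grid |V| = 64
after view 1 [z-axis, 13 of 16 cells solid] → remaining = 52
after view 2 [x-axis, 13 of 16 cells solid] → remaining = 43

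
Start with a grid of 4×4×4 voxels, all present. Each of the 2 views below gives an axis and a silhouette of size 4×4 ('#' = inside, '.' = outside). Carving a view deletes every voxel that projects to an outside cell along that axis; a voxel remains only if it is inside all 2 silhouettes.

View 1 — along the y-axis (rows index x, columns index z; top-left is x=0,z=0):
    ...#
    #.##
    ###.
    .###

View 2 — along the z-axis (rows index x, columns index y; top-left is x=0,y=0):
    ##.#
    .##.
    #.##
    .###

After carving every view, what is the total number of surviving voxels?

voxel count = 27

start: 4×4×4 = 64 voxels
  1. axis=1 (XZ plane), |mask|=10  ⇒  voxels=40
  2. axis=2 (XY plane), |mask|=11  ⇒  voxels=27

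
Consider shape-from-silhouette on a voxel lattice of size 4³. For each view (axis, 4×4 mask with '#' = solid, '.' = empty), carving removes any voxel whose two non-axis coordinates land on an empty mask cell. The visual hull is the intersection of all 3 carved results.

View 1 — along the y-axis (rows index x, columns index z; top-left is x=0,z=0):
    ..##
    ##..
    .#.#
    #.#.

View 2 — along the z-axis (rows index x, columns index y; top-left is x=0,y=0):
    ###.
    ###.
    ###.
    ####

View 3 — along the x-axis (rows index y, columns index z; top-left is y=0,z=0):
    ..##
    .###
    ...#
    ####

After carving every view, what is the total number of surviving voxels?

start: 4×4×4 = 64 voxels
  1. axis=1 (XZ plane), |mask|=8  ⇒  voxels=32
  2. axis=2 (XY plane), |mask|=13  ⇒  voxels=26
  3. axis=0 (YZ plane), |mask|=10  ⇒  voxels=14

|visual hull| = 14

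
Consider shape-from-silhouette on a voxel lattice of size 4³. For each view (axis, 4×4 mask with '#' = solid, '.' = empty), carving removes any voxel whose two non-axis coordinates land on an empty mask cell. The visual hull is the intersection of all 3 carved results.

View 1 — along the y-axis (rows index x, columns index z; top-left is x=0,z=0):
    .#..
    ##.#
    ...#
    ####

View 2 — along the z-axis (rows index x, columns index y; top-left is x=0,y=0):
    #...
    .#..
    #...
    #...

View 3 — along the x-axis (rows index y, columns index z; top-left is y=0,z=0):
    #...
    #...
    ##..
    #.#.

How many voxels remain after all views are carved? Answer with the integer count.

initial block: 4^3 = 64
after view 1 [y-axis, 9 of 16 cells solid] → remaining = 36
after view 2 [z-axis, 4 of 16 cells solid] → remaining = 9
after view 3 [x-axis, 6 of 16 cells solid] → remaining = 2

remaining voxels: 2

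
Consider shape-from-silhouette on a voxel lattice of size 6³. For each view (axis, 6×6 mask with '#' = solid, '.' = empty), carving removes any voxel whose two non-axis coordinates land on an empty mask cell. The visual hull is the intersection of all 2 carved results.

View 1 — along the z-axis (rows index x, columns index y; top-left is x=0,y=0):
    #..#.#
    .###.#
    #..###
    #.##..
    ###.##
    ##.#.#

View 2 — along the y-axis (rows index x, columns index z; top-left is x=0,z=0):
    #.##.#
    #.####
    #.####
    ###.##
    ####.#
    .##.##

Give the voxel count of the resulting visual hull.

108 voxels

before carving: 216 voxels (6×6×6)
step 1: project along z, AND mask (23/36) → |grid| = 138
step 2: project along y, AND mask (28/36) → |grid| = 108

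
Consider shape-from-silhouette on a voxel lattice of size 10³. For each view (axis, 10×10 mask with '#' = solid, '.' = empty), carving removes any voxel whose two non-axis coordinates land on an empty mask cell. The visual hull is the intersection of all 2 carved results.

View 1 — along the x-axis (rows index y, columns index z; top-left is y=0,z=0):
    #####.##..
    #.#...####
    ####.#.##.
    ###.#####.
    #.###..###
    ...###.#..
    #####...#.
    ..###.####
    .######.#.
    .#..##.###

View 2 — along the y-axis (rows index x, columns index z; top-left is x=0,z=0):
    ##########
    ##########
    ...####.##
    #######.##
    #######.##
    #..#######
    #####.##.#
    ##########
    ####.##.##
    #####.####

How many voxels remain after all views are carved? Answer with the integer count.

remaining voxels: 558

initial block: 10^3 = 1000
[1] x-view keeps 65 columns → grid now 650
[2] y-view keeps 87 columns → grid now 558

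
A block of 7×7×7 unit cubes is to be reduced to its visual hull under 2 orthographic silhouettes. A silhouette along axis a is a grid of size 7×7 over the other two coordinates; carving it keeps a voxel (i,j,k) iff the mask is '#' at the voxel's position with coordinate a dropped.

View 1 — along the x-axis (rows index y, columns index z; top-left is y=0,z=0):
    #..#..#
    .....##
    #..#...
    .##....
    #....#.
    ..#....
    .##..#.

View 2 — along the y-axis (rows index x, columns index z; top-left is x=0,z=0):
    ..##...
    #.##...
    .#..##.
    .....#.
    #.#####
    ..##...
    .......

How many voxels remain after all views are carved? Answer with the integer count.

initial block: 7^3 = 343
  1. axis=0 (YZ plane), |mask|=15  ⇒  voxels=105
  2. axis=1 (XZ plane), |mask|=17  ⇒  voxels=39

|visual hull| = 39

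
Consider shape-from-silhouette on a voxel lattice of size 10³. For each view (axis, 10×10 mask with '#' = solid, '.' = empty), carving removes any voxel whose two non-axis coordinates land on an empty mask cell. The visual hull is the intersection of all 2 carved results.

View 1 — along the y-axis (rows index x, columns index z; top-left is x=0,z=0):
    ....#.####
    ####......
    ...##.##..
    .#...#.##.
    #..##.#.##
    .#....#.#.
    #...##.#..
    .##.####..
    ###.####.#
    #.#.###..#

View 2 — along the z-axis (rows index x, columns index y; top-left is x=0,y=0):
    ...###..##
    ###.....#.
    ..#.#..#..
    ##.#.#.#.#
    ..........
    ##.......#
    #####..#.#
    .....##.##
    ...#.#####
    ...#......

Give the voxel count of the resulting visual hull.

start: 10×10×10 = 1000 voxels
V1 y: intersect with XZ mask (50 set) -- 500 left
V2 z: intersect with XY mask (39 set) -- 192 left

192 voxels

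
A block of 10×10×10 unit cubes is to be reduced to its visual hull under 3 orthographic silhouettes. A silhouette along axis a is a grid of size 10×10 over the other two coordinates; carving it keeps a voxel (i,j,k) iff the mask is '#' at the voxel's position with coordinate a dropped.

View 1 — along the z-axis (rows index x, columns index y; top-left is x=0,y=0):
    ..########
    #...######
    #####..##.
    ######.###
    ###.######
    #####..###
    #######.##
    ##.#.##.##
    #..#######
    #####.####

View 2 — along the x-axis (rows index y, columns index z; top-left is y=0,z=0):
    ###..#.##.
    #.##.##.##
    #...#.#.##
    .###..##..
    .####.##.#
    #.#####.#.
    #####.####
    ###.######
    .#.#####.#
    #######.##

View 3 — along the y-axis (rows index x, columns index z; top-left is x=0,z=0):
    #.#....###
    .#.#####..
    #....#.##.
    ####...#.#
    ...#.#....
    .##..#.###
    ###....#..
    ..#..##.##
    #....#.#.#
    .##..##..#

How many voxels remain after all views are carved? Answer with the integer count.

voxel count = 263

full grid |V| = 1000
  1. axis=2 (XY plane), |mask|=81  ⇒  voxels=810
  2. axis=0 (YZ plane), |mask|=71  ⇒  voxels=576
  3. axis=1 (XZ plane), |mask|=47  ⇒  voxels=263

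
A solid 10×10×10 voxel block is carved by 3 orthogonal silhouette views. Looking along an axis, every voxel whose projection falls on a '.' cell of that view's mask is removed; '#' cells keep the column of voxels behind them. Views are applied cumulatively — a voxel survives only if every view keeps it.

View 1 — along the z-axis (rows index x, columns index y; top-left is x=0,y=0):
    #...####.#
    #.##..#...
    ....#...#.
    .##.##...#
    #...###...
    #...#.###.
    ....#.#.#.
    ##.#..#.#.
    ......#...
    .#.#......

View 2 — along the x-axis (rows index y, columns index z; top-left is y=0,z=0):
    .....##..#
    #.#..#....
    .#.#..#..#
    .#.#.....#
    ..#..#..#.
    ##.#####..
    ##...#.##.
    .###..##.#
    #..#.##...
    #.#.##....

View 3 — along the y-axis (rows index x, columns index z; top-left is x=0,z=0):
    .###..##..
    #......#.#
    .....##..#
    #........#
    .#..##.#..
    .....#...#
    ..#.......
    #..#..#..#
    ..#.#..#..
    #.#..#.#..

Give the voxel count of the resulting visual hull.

full grid |V| = 1000
  1. axis=2 (XY plane), |mask|=37  ⇒  voxels=370
  2. axis=0 (YZ plane), |mask|=42  ⇒  voxels=151
  3. axis=1 (XZ plane), |mask|=31  ⇒  voxels=55

|visual hull| = 55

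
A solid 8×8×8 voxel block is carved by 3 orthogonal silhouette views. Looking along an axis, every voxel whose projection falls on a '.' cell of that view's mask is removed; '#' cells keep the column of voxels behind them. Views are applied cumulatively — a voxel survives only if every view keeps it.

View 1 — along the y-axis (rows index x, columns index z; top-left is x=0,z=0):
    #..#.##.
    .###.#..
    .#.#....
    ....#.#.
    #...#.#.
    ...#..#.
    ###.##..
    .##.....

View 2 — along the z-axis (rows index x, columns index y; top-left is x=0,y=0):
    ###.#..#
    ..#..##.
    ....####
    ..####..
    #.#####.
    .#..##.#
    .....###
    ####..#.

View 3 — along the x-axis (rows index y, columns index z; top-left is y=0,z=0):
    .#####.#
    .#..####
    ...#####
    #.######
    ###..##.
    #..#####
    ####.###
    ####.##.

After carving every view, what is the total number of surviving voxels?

|visual hull| = 71

before carving: 512 voxels (8×8×8)
V1 y: intersect with XZ mask (24 set) -- 192 left
V2 z: intersect with XY mask (34 set) -- 99 left
V3 x: intersect with YZ mask (47 set) -- 71 left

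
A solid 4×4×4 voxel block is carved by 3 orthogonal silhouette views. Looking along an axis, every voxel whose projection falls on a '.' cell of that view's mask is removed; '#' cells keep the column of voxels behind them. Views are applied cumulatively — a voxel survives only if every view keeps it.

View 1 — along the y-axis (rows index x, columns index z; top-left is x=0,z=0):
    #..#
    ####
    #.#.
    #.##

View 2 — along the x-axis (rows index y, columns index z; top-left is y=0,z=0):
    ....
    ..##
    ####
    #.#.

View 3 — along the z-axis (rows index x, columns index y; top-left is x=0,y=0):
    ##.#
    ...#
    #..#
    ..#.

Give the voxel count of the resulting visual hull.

full grid |V| = 64
[1] y-view keeps 11 columns → grid now 44
[2] x-view keeps 8 columns → grid now 24
[3] z-view keeps 7 columns → grid now 9

voxel count = 9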